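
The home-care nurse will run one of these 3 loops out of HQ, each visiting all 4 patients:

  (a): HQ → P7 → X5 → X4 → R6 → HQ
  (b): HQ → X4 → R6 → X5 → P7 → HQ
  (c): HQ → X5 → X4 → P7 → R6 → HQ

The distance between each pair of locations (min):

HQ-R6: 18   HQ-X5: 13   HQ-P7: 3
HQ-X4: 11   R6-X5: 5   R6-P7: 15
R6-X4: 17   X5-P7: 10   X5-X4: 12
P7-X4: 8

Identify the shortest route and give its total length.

(a): 3 + 10 + 12 + 17 + 18 = 60
(b): 11 + 17 + 5 + 10 + 3 = 46
(c): 13 + 12 + 8 + 15 + 18 = 66

Shortest is (b), total 46 min.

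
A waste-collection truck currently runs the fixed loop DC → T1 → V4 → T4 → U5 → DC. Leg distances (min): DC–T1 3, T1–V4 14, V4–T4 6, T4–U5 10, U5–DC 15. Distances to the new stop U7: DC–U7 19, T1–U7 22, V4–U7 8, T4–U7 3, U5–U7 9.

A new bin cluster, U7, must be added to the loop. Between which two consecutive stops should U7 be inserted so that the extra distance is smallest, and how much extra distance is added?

Insertion cost between consecutive stops i–j is d(i,U7) + d(U7,j) − d(i,j):
  between DC and T1: 19 + 22 − 3 = 38
  between T1 and V4: 22 + 8 − 14 = 16
  between V4 and T4: 8 + 3 − 6 = 5
  between T4 and U5: 3 + 9 − 10 = 2
  between U5 and DC: 9 + 19 − 15 = 13
Cheapest insertion is between T4 and U5, adding 2.
New total = 48 + 2 = 50.

+2 min — insert U7 between T4 and U5.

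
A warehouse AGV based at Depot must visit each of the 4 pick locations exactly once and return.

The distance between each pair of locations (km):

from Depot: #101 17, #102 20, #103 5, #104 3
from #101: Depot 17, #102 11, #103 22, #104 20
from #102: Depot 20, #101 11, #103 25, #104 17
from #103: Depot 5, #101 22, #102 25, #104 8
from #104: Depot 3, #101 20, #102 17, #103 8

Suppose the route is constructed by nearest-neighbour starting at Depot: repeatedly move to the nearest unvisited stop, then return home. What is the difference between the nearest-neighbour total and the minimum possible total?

Excess over optimum: 6 km.

Depot: #104=3, #103=5, #101=17, #102=20 ⇒ #104
#104: #103=8, #102=17, #101=20 ⇒ #103
#103: #101=22, #102=25 ⇒ #101
#101: #102=11 ⇒ #102
NN route Depot → #104 → #103 → #101 → #102 → Depot costs 64.
Optimal: Depot → #101 → #102 → #104 → #103 → Depot costs 58 (by enumerating all 12 distinct tours).
Excess = 64 − 58 = 6.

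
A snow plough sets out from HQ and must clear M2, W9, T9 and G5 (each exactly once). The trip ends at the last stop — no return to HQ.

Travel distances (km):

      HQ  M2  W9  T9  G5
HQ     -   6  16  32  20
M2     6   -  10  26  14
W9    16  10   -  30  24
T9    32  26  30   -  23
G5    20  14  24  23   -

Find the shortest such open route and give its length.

Shortest open route: 63 km.

There are 4! = 24 possible orderings.
HQ → M2 → W9 → T9 → G5: 6+10+30+23 = 69
HQ → M2 → W9 → G5 → T9: 6+10+24+23 = 63
HQ → M2 → T9 → W9 → G5: 6+26+30+24 = 86
HQ → M2 → T9 → G5 → W9: 6+26+23+24 = 79
HQ → M2 → G5 → W9 → T9: 6+14+24+30 = 74
HQ → M2 → G5 → T9 → W9: 6+14+23+30 = 73
HQ → W9 → M2 → T9 → G5: 16+10+26+23 = 75
HQ → W9 → M2 → G5 → T9: 16+10+14+23 = 63
HQ → W9 → T9 → M2 → G5: 16+30+26+14 = 86
HQ → W9 → T9 → G5 → M2: 16+30+23+14 = 83
HQ → W9 → G5 → M2 → T9: 16+24+14+26 = 80
HQ → W9 → G5 → T9 → M2: 16+24+23+26 = 89
HQ → T9 → M2 → W9 → G5: 32+26+10+24 = 92
HQ → T9 → M2 → G5 → W9: 32+26+14+24 = 96
… (10 more)
The minimum is 63.
One shortest path: HQ → M2 → W9 → G5 → T9.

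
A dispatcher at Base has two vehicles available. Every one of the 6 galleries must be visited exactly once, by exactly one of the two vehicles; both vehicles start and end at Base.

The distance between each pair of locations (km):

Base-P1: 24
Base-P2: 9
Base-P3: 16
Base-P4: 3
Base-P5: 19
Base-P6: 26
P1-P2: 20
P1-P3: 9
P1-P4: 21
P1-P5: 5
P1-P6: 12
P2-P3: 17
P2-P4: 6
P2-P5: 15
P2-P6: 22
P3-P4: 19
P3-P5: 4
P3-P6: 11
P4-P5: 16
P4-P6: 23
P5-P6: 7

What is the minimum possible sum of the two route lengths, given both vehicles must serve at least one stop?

Check every non-empty split of the stops between the two vehicles; for each half take its own optimal tour:
  {P1} + {P2, P3, P4, P5, P6}: 48 + 58 = 106
  {P2} + {P1, P3, P4, P5, P6}: 18 + 63 = 81
  {P1, P2} + {P3, P4, P5, P6}: 53 + 53 = 106
  {P3} + {P1, P2, P4, P5, P6}: 32 + 67 = 99
  {P1, P3} + {P2, P4, P5, P6}: 49 + 57 = 106
  {P2, P3} + {P1, P4, P5, P6}: 42 + 62 = 104
  … (31 splits in total)
  {P4} + {P1, P2, P3, P5, P6}: 6 + 68 = 74  ← best
Best: vehicle 1 Base → P4 → Base = 6; vehicle 2 Base → P2 → P1 → P5 → P6 → P3 → Base = 68; combined 74.

74 km — the smallest possible combined total.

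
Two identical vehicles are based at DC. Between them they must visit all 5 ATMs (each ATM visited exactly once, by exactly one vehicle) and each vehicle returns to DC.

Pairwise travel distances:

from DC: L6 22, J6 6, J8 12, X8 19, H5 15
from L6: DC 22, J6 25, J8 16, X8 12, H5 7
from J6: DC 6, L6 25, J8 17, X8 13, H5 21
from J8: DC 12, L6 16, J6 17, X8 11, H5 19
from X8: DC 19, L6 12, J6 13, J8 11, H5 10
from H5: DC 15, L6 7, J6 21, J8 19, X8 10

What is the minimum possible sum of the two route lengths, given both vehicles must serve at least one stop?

Minimum combined distance: 69.

Check every non-empty split of the stops between the two vehicles; for each half take its own optimal tour:
  {L6} + {J6, J8, X8, H5}: 44 + 59 = 103
  {J6} + {L6, J8, X8, H5}: 12 + 57 = 69
  {L6, J6} + {J8, X8, H5}: 53 + 48 = 101
  {J8} + {L6, J6, X8, H5}: 24 + 53 = 77
  {L6, J8} + {J6, X8, H5}: 50 + 44 = 94
  {J6, J8} + {L6, X8, H5}: 35 + 53 = 88
  … (15 splits in total)
Best: vehicle 1 DC → J6 → DC = 12; vehicle 2 DC → J8 → X8 → L6 → H5 → DC = 57; combined 69.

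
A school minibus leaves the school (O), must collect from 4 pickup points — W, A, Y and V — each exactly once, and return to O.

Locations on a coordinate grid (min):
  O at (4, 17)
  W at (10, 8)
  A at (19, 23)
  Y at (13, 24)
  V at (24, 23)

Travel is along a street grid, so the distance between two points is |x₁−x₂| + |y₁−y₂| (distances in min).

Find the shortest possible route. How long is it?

With 4 stops there are 4!/2 = 12 distinct round trips (a route and its reverse cost the same).
O → W → A → Y → V → O: 15+24+7+12+26 = 84
O → W → A → V → Y → O: 15+24+5+12+16 = 72
O → W → Y → A → V → O: 15+19+7+5+26 = 72
O → W → Y → V → A → O: 15+19+12+5+21 = 72
O → W → V → A → Y → O: 15+29+5+7+16 = 72
O → W → V → Y → A → O: 15+29+12+7+21 = 84
O → A → W → Y → V → O: 21+24+19+12+26 = 102
O → A → W → V → Y → O: 21+24+29+12+16 = 102
O → A → Y → W → V → O: 21+7+19+29+26 = 102
O → A → V → W → Y → O: 21+5+29+19+16 = 90
O → Y → W → A → V → O: 16+19+24+5+26 = 90
O → Y → A → W → V → O: 16+7+24+29+26 = 102
The minimum is 72.
One optimal route: O → W → A → V → Y → O (or its reverse).

Shortest round trip = 72 min.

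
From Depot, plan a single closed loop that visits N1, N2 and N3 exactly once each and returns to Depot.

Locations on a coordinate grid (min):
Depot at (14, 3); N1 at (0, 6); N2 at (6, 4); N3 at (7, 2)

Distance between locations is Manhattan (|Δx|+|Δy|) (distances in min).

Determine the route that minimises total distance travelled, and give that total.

There are 3 distinct closed tours to check (reversals are equivalent).
Depot-N1-N2-N3-Depot: 17+8+3+8 = 36
Depot-N1-N3-N2-Depot: 17+11+3+9 = 40
Depot-N2-N1-N3-Depot: 9+8+11+8 = 36
The minimum is 36.
One optimal route: Depot → N1 → N2 → N3 → Depot (or its reverse).

36 min — the shortest possible round trip.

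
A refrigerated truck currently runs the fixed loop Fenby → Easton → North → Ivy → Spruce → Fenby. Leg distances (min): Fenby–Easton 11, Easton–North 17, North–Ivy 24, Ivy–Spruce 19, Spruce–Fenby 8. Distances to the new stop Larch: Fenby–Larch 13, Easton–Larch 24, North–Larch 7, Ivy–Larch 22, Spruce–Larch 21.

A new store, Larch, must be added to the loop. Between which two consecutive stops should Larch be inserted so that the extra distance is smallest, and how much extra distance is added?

Insertion cost between consecutive stops i–j is d(i,Larch) + d(Larch,j) − d(i,j):
  between Fenby and Easton: 13 + 24 − 11 = 26
  between Easton and North: 24 + 7 − 17 = 14
  between North and Ivy: 7 + 22 − 24 = 5
  between Ivy and Spruce: 22 + 21 − 19 = 24
  between Spruce and Fenby: 21 + 13 − 8 = 26
Cheapest insertion is between North and Ivy, adding 5.
New total = 79 + 5 = 84.

Minimum extra distance: 5 min, inserting Larch between North and Ivy.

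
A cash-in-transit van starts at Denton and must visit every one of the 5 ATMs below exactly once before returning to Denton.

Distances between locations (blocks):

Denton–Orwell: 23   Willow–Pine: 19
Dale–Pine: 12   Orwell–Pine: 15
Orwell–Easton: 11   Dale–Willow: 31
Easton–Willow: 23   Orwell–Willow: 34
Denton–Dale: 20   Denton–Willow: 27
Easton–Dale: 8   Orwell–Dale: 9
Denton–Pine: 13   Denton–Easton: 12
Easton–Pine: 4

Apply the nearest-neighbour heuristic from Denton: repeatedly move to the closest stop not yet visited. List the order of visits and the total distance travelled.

Total distance 98 blocks via the nearest-neighbour route Denton → Easton → Pine → Dale → Orwell → Willow → Denton.

From Denton: distances to unvisited — Easton=12, Pine=13, Dale=20, Orwell=23, Willow=27. Nearest is Easton (12).
From Easton: distances to unvisited — Pine=4, Dale=8, Orwell=11, Willow=23. Nearest is Pine (4).
From Pine: distances to unvisited — Dale=12, Orwell=15, Willow=19. Nearest is Dale (12).
From Dale: distances to unvisited — Orwell=9, Willow=31. Nearest is Orwell (9).
From Orwell: distances to unvisited — Willow=34. Nearest is Willow (34).
Return Willow→Denton: 27.
Total = 12 + 4 + 12 + 9 + 34 + 27 = 98.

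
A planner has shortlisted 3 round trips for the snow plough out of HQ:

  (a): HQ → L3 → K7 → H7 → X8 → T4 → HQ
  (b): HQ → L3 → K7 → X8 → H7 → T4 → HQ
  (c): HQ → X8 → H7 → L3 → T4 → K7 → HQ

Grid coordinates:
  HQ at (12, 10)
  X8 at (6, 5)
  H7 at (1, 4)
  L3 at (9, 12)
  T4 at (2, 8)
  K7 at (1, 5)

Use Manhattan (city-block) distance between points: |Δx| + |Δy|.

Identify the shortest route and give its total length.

(a): 5 + 15 + 1 + 6 + 7 + 12 = 46
(b): 5 + 15 + 5 + 6 + 5 + 12 = 48
(c): 11 + 6 + 16 + 11 + 4 + 16 = 64

Shortest is (a), total 46.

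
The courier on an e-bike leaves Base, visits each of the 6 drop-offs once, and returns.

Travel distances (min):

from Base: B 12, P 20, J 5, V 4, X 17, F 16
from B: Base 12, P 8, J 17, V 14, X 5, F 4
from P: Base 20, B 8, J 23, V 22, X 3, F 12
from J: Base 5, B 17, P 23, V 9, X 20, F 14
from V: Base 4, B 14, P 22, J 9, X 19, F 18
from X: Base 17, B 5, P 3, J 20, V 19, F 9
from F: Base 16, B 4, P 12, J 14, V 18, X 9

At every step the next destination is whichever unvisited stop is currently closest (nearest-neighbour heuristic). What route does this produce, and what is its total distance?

From Base: distances to unvisited — V=4, J=5, B=12, F=16, X=17, P=20. Nearest is V (4).
From V: distances to unvisited — J=9, B=14, F=18, X=19, P=22. Nearest is J (9).
From J: distances to unvisited — F=14, B=17, X=20, P=23. Nearest is F (14).
From F: distances to unvisited — B=4, X=9, P=12. Nearest is B (4).
From B: distances to unvisited — X=5, P=8. Nearest is X (5).
From X: distances to unvisited — P=3. Nearest is P (3).
Return P→Base: 20.
Total = 4 + 9 + 14 + 4 + 5 + 3 + 20 = 59.

Nearest-neighbour total = 59 min; route Base → V → J → F → B → X → P → Base.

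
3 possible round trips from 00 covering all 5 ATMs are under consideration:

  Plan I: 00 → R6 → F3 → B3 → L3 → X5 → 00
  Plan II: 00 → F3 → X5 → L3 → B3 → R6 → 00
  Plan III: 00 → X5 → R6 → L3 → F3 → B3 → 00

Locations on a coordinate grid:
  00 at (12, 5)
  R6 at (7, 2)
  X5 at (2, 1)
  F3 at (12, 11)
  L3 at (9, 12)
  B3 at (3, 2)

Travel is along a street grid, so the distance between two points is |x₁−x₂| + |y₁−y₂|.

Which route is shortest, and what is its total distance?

Shortest is Plan III, total 66.

Plan I: 8 + 14 + 18 + 16 + 18 + 14 = 88
Plan II: 6 + 20 + 18 + 16 + 4 + 8 = 72
Plan III: 14 + 6 + 12 + 4 + 18 + 12 = 66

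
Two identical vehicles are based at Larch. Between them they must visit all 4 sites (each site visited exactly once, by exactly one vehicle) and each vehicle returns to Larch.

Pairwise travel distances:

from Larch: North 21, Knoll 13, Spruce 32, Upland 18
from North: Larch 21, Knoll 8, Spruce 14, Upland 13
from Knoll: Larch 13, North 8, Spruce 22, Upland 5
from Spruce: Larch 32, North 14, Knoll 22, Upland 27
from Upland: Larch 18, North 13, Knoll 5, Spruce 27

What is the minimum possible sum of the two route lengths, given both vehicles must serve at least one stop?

Minimum combined distance: 103.

Try each way of splitting the stops between the two vehicles (each non-empty) and, for each split, find the best tour for each vehicle:
  {North} + {Knoll, Spruce, Upland}: 42 + 77 = 119
  {Knoll} + {North, Spruce, Upland}: 26 + 77 = 103
  {North, Knoll} + {Spruce, Upland}: 42 + 77 = 119
  {Spruce} + {North, Knoll, Upland}: 64 + 52 = 116
  {North, Spruce} + {Knoll, Upland}: 67 + 36 = 103
  {Knoll, Spruce} + {North, Upland}: 67 + 52 = 119
  … (7 splits in total)
Best: vehicle 1 Larch → Knoll → Larch = 26; vehicle 2 Larch → Spruce → North → Upland → Larch = 77; combined 103.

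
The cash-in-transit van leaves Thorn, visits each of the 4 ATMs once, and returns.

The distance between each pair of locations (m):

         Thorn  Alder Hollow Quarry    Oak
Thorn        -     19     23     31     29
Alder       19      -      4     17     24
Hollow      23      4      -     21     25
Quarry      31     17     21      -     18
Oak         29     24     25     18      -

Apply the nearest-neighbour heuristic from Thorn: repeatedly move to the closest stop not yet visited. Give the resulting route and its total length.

Total distance 91 m via the nearest-neighbour route Thorn → Alder → Hollow → Quarry → Oak → Thorn.

From Thorn: distances to unvisited — Alder=19, Hollow=23, Oak=29, Quarry=31. Nearest is Alder (19).
From Alder: distances to unvisited — Hollow=4, Quarry=17, Oak=24. Nearest is Hollow (4).
From Hollow: distances to unvisited — Quarry=21, Oak=25. Nearest is Quarry (21).
From Quarry: distances to unvisited — Oak=18. Nearest is Oak (18).
Return Oak→Thorn: 29.
Total = 19 + 4 + 21 + 18 + 29 = 91.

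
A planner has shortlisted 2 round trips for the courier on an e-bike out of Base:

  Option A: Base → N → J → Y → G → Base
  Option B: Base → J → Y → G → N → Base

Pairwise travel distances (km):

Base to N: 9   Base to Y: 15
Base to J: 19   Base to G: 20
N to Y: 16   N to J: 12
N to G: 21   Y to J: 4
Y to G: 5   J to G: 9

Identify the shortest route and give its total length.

50 km — Option A is the shortest.

Option A: 9 + 12 + 4 + 5 + 20 = 50
Option B: 19 + 4 + 5 + 21 + 9 = 58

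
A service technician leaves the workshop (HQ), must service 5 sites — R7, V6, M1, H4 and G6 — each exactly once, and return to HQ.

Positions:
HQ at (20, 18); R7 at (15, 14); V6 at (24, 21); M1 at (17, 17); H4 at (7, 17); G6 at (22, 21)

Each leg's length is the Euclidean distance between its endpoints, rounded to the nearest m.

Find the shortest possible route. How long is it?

Minimum total distance: 38 m.

There are 60 distinct closed tours to check (reversals are equivalent).
HQ→R7→V6→M1→H4→G6→HQ: 6+11+8+10+16+4 = 55
HQ→R7→V6→M1→G6→H4→HQ: 6+11+8+6+16+13 = 60
HQ→R7→V6→H4→M1→G6→HQ: 6+11+17+10+6+4 = 54
HQ→R7→V6→H4→G6→M1→HQ: 6+11+17+16+6+3 = 59
HQ→R7→V6→G6→M1→H4→HQ: 6+11+2+6+10+13 = 48
HQ→R7→V6→G6→H4→M1→HQ: 6+11+2+16+10+3 = 48
HQ→R7→M1→V6→H4→G6→HQ: 6+4+8+17+16+4 = 55
HQ→R7→M1→V6→G6→H4→HQ: 6+4+8+2+16+13 = 49
HQ→R7→M1→H4→V6→G6→HQ: 6+4+10+17+2+4 = 43
HQ→R7→M1→H4→G6→V6→HQ: 6+4+10+16+2+5 = 43
HQ→R7→M1→G6→V6→H4→HQ: 6+4+6+2+17+13 = 48
HQ→R7→M1→G6→H4→V6→HQ: 6+4+6+16+17+5 = 54
HQ→R7→H4→V6→M1→G6→HQ: 6+9+17+8+6+4 = 50
HQ→R7→H4→V6→G6→M1→HQ: 6+9+17+2+6+3 = 43
… (46 more)
HQ→R7→H4→M1→G6→V6→HQ: 6+9+10+6+2+5 = 38  ← best
The minimum is 38.
One optimal route: HQ → R7 → H4 → M1 → G6 → V6 → HQ (or its reverse).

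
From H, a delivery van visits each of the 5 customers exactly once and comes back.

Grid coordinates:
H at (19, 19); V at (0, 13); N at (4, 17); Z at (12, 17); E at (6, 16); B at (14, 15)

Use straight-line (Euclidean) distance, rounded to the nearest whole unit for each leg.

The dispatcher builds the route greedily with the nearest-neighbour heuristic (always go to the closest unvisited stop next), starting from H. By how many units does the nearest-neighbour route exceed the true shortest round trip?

H: B=6, Z=7, E=13, N=15, V=20 ⇒ B
B: Z=3, E=8, N=10, V=14 ⇒ Z
Z: E=6, N=8, V=13 ⇒ E
E: N=2, V=7 ⇒ N
N: V=6 ⇒ V
NN route H → B → Z → E → N → V → H costs 43.
Optimal: H → Z → E → N → V → B → H costs 41 (by enumerating all 60 distinct tours).
Excess = 43 − 41 = 2.

The nearest-neighbour route is 2 longer than optimal.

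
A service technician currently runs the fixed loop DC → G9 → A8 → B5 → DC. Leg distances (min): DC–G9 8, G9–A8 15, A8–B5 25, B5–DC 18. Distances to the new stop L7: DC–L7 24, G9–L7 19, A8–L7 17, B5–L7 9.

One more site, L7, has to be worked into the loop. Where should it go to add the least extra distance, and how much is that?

Insertion cost between consecutive stops i–j is d(i,L7) + d(L7,j) − d(i,j):
  between DC and G9: 24 + 19 − 8 = 35
  between G9 and A8: 19 + 17 − 15 = 21
  between A8 and B5: 17 + 9 − 25 = 1
  between B5 and DC: 9 + 24 − 18 = 15
Cheapest insertion is between A8 and B5, adding 1.
New total = 66 + 1 = 67.

Minimum extra distance: 1 min, inserting L7 between A8 and B5.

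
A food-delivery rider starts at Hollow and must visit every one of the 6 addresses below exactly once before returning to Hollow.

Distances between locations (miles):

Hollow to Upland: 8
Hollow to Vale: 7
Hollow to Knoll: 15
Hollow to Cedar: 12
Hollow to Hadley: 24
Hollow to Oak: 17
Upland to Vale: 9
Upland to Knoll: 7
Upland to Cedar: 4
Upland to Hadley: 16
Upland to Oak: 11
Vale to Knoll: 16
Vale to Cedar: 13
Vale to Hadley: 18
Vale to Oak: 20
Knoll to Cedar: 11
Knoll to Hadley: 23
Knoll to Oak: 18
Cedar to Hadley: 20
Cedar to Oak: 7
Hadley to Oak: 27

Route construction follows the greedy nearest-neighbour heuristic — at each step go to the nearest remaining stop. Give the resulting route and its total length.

From Hollow: distances to unvisited — Vale=7, Upland=8, Cedar=12, Knoll=15, Oak=17, Hadley=24. Nearest is Vale (7).
From Vale: distances to unvisited — Upland=9, Cedar=13, Knoll=16, Hadley=18, Oak=20. Nearest is Upland (9).
From Upland: distances to unvisited — Cedar=4, Knoll=7, Oak=11, Hadley=16. Nearest is Cedar (4).
From Cedar: distances to unvisited — Oak=7, Knoll=11, Hadley=20. Nearest is Oak (7).
From Oak: distances to unvisited — Knoll=18, Hadley=27. Nearest is Knoll (18).
From Knoll: distances to unvisited — Hadley=23. Nearest is Hadley (23).
Return Hadley→Hollow: 24.
Total = 7 + 9 + 4 + 7 + 18 + 23 + 24 = 92.

Total distance 92 miles via the nearest-neighbour route Hollow → Vale → Upland → Cedar → Oak → Knoll → Hadley → Hollow.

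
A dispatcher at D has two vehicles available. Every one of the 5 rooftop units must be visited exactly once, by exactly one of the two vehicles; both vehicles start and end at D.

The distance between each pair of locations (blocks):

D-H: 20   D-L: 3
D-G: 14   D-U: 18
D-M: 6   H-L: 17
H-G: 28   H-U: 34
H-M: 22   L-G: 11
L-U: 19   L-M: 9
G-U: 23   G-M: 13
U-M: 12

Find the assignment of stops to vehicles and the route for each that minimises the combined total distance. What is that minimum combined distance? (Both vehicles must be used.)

There are 2^4 − 1 = 15 ways to divide the 5 stops into two non-empty groups. For each, the best each vehicle can do is its own shortest tour through its group:
  {H} + {L, G, U, M}: 40 + 55 = 95
  {L} + {H, G, U, M}: 6 + 89 = 95
  {H, L} + {G, U, M}: 40 + 55 = 95
  {G} + {H, L, U, M}: 28 + 72 = 100
  {H, G} + {L, U, M}: 62 + 40 = 102
  {L, G} + {H, U, M}: 28 + 72 = 100
  … (15 splits in total)
Best: vehicle 1 D → H → D = 40; vehicle 2 D → L → G → U → M → D = 55; combined 95.

Minimum combined distance: 95 blocks.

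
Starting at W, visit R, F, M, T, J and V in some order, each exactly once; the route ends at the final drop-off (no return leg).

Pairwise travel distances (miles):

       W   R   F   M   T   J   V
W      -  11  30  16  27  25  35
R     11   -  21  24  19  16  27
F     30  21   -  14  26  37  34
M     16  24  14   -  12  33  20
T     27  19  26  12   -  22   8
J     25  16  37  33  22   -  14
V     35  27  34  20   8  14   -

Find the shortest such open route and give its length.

There are 6! = 720 possible orderings.
W→R→F→M→T→J→V: 11+21+14+12+22+14 = 94
W→R→F→M→T→V→J: 11+21+14+12+8+14 = 80
W→R→F→M→J→T→V: 11+21+14+33+22+8 = 109
W→R→F→M→J→V→T: 11+21+14+33+14+8 = 101
W→R→F→M→V→T→J: 11+21+14+20+8+22 = 96
W→R→F→M→V→J→T: 11+21+14+20+14+22 = 102
W→R→F→T→M→J→V: 11+21+26+12+33+14 = 117
W→R→F→T→M→V→J: 11+21+26+12+20+14 = 104
… (712 more)
W→R→J→V→T→M→F: 11+16+14+8+12+14 = 75  ← best
The minimum is 75.
One shortest path: W → R → J → V → T → M → F.

Shortest open route: 75 miles.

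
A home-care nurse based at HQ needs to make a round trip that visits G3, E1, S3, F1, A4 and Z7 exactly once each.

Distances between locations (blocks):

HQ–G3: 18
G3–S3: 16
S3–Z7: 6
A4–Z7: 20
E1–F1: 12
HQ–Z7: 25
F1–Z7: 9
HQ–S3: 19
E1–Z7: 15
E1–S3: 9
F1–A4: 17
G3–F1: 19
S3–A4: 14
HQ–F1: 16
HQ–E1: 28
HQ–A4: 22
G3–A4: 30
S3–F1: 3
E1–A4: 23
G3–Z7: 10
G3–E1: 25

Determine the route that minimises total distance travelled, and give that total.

94 blocks — the shortest possible round trip.

With 6 stops there are 6!/2 = 360 distinct round trips (a route and its reverse cost the same).
HQ-G3-E1-S3-F1-A4-Z7-HQ: 18+25+9+3+17+20+25 = 117
HQ-G3-E1-S3-F1-Z7-A4-HQ: 18+25+9+3+9+20+22 = 106
HQ-G3-E1-S3-A4-F1-Z7-HQ: 18+25+9+14+17+9+25 = 117
HQ-G3-E1-S3-A4-Z7-F1-HQ: 18+25+9+14+20+9+16 = 111
HQ-G3-E1-S3-Z7-F1-A4-HQ: 18+25+9+6+9+17+22 = 106
HQ-G3-E1-S3-Z7-A4-F1-HQ: 18+25+9+6+20+17+16 = 111
HQ-G3-E1-F1-S3-A4-Z7-HQ: 18+25+12+3+14+20+25 = 117
HQ-G3-E1-F1-S3-Z7-A4-HQ: 18+25+12+3+6+20+22 = 106
… (352 more)
HQ-G3-Z7-E1-S3-F1-A4-HQ: 18+10+15+9+3+17+22 = 94  ← best
The minimum is 94.
One optimal route: HQ → G3 → Z7 → E1 → S3 → F1 → A4 → HQ (or its reverse).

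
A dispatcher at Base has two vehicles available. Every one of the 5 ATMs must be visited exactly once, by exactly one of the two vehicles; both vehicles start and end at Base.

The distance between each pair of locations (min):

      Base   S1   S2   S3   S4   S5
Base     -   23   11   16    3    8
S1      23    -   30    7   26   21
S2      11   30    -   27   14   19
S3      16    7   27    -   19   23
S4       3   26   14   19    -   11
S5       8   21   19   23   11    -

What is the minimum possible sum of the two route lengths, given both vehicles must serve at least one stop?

Minimum combined distance: 80 min.

There are 2^4 − 1 = 15 ways to divide the 5 stops into two non-empty groups. For each, the best each vehicle can do is its own shortest tour through its group:
  {S1} + {S2, S3, S4, S5}: 46 + 75 = 121
  {S2} + {S1, S3, S4, S5}: 22 + 58 = 80
  {S1, S2} + {S3, S4, S5}: 64 + 53 = 117
  {S3} + {S1, S2, S4, S5}: 32 + 76 = 108
  {S1, S3} + {S2, S4, S5}: 46 + 44 = 90
  {S2, S3} + {S1, S4, S5}: 54 + 58 = 112
  … (15 splits in total)
Best: vehicle 1 Base → S2 → Base = 22; vehicle 2 Base → S3 → S1 → S5 → S4 → Base = 58; combined 80.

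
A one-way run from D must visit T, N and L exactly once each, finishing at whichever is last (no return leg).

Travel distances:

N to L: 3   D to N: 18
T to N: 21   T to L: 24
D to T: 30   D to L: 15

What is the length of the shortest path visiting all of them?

There are 3! = 6 possible orderings.
D → T → N → L: 30+21+3 = 54
D → T → L → N: 30+24+3 = 57
D → N → T → L: 18+21+24 = 63
D → N → L → T: 18+3+24 = 45
D → L → T → N: 15+24+21 = 60
D → L → N → T: 15+3+21 = 39
The minimum is 39.
One shortest path: D → L → N → T.

39 — the minimum one-way total.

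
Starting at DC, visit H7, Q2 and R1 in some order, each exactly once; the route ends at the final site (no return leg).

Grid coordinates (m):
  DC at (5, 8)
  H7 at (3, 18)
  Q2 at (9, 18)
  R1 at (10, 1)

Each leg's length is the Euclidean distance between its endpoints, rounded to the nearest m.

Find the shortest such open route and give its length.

There are 3! = 6 possible orderings.
DC→H7→Q2→R1: 10+6+17 = 33
DC→H7→R1→Q2: 10+18+17 = 45
DC→Q2→H7→R1: 11+6+18 = 35
DC→Q2→R1→H7: 11+17+18 = 46
DC→R1→H7→Q2: 9+18+6 = 33
DC→R1→Q2→H7: 9+17+6 = 32
The minimum is 32.
One shortest path: DC → R1 → Q2 → H7.

Shortest open route: 32 m.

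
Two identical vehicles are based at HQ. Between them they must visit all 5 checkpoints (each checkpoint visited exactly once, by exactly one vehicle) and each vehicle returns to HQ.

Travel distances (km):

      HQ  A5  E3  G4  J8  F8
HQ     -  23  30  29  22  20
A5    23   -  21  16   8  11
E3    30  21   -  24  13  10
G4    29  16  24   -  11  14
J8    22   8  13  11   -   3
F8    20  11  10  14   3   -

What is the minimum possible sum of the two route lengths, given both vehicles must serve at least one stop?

Check every non-empty split of the stops between the two vehicles; for each half take its own optimal tour:
  {A5} + {E3, G4, J8, F8}: 46 + 83 = 129
  {E3} + {A5, G4, J8, F8}: 60 + 73 = 133
  {A5, E3} + {G4, J8, F8}: 74 + 63 = 137
  {G4} + {A5, E3, J8, F8}: 58 + 74 = 132
  {A5, G4} + {E3, J8, F8}: 68 + 65 = 133
  {E3, G4} + {A5, J8, F8}: 83 + 54 = 137
  … (15 splits in total)
Best: vehicle 1 HQ → A5 → HQ = 46; vehicle 2 HQ → E3 → F8 → J8 → G4 → HQ = 83; combined 129.

Minimum combined distance: 129 km.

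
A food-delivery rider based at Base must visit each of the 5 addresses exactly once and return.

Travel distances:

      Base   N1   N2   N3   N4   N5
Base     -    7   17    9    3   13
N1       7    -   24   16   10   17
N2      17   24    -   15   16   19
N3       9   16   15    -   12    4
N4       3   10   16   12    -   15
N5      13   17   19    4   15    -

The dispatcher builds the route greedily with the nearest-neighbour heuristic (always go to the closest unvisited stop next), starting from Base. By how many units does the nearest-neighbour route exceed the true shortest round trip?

Base: N4=3, N1=7, N3=9, N5=13, N2=17 ⇒ N4
N4: N1=10, N3=12, N5=15, N2=16 ⇒ N1
N1: N3=16, N5=17, N2=24 ⇒ N3
N3: N5=4, N2=15 ⇒ N5
N5: N2=19 ⇒ N2
NN route Base → N4 → N1 → N3 → N5 → N2 → Base costs 69.
Optimal: Base → N1 → N5 → N3 → N2 → N4 → Base costs 62 (by enumerating all 60 distinct tours).
Excess = 69 − 62 = 7.

The nearest-neighbour route is 7 longer than optimal.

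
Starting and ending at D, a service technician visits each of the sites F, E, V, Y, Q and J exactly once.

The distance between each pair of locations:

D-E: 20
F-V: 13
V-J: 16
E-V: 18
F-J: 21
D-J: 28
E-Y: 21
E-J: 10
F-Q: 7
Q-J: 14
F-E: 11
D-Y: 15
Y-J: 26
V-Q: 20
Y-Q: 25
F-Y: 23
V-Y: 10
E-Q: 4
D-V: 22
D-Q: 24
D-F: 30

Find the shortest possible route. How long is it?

Minimum total distance: 87.

D-F-E-V-Y-Q-J-D: 30+11+18+10+25+14+28 = 136
D-F-E-V-Y-J-Q-D: 30+11+18+10+26+14+24 = 133
D-F-E-V-Q-Y-J-D: 30+11+18+20+25+26+28 = 158
D-F-E-V-Q-J-Y-D: 30+11+18+20+14+26+15 = 134
D-F-E-V-J-Y-Q-D: 30+11+18+16+26+25+24 = 150
D-F-E-V-J-Q-Y-D: 30+11+18+16+14+25+15 = 129
D-F-E-Y-V-Q-J-D: 30+11+21+10+20+14+28 = 134
D-F-E-Y-V-J-Q-D: 30+11+21+10+16+14+24 = 126
… (352 more)
D-Y-V-F-Q-E-J-D: 15+10+13+7+4+10+28 = 87  ← best
The minimum is 87.
One optimal route: D → Y → V → F → Q → E → J → D (or its reverse).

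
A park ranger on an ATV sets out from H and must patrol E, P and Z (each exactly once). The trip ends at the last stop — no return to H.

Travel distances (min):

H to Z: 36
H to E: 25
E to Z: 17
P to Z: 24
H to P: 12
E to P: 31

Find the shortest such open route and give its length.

Shortest open route: 53 min.

There are 3! = 6 possible orderings.
H → E → P → Z: 25+31+24 = 80
H → E → Z → P: 25+17+24 = 66
H → P → E → Z: 12+31+17 = 60
H → P → Z → E: 12+24+17 = 53
H → Z → E → P: 36+17+31 = 84
H → Z → P → E: 36+24+31 = 91
The minimum is 53.
One shortest path: H → P → Z → E.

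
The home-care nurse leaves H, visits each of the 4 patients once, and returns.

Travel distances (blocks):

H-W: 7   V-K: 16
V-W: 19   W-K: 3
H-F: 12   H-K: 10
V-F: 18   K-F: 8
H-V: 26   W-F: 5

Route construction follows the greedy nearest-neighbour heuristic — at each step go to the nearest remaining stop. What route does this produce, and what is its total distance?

Nearest-neighbour total = 62 blocks; route H → W → K → F → V → H.

At H the remaining stops are W 7, K 10, F 12, V 26; go to W.
At W the remaining stops are K 3, F 5, V 19; go to K.
At K the remaining stops are F 8, V 16; go to F.
At F the remaining stops are V 18; go to V.
Return V→H: 26.
Total = 7 + 3 + 8 + 18 + 26 = 62.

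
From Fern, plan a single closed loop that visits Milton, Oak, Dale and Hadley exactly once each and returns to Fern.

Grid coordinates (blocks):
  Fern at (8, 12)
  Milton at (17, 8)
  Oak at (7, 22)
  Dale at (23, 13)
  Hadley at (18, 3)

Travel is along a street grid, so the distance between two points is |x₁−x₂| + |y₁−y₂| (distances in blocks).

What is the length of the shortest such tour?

Fern-Milton-Oak-Dale-Hadley-Fern: 13+24+25+15+19 = 96
Fern-Milton-Oak-Hadley-Dale-Fern: 13+24+30+15+16 = 98
Fern-Milton-Dale-Oak-Hadley-Fern: 13+11+25+30+19 = 98
Fern-Milton-Dale-Hadley-Oak-Fern: 13+11+15+30+11 = 80
Fern-Milton-Hadley-Oak-Dale-Fern: 13+6+30+25+16 = 90
Fern-Milton-Hadley-Dale-Oak-Fern: 13+6+15+25+11 = 70
Fern-Oak-Milton-Dale-Hadley-Fern: 11+24+11+15+19 = 80
Fern-Oak-Milton-Hadley-Dale-Fern: 11+24+6+15+16 = 72
Fern-Oak-Dale-Milton-Hadley-Fern: 11+25+11+6+19 = 72
Fern-Oak-Hadley-Milton-Dale-Fern: 11+30+6+11+16 = 74
Fern-Dale-Milton-Oak-Hadley-Fern: 16+11+24+30+19 = 100
Fern-Dale-Oak-Milton-Hadley-Fern: 16+25+24+6+19 = 90
The minimum is 70.
One optimal route: Fern → Milton → Hadley → Dale → Oak → Fern (or its reverse).

Minimum total distance: 70 blocks.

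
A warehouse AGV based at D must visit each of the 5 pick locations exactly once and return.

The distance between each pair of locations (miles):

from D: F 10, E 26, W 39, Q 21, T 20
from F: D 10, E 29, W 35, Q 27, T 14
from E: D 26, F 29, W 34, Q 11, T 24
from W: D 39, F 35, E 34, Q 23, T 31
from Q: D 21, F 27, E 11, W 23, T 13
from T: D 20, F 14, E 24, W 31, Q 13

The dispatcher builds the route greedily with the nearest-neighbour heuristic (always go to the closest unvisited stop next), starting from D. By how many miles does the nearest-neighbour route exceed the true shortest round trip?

From D: F=10, T=20, Q=21, E=26, W=39 → choose F (10).
From F: T=14, Q=27, E=29, W=35 → choose T (14).
From T: Q=13, E=24, W=31 → choose Q (13).
From Q: E=11, W=23 → choose E (11).
From E: W=34 → choose W (34).
NN route D → F → T → Q → E → W → D costs 121.
Optimal: D → F → T → W → Q → E → D costs 115 (by enumerating all 60 distinct tours).
Excess = 121 − 115 = 6.

6 miles longer than the optimal tour.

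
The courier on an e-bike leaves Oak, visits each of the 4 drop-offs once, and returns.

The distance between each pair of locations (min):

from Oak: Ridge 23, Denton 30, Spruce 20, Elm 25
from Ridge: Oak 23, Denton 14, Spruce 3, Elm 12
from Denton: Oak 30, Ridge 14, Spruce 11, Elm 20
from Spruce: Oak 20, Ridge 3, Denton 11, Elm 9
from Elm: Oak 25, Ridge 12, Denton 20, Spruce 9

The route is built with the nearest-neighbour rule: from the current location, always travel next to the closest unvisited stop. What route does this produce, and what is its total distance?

Nearest-neighbour total = 85 min; route Oak → Spruce → Ridge → Elm → Denton → Oak.

From Oak: distances to unvisited — Spruce=20, Ridge=23, Elm=25, Denton=30. Nearest is Spruce (20).
From Spruce: distances to unvisited — Ridge=3, Elm=9, Denton=11. Nearest is Ridge (3).
From Ridge: distances to unvisited — Elm=12, Denton=14. Nearest is Elm (12).
From Elm: distances to unvisited — Denton=20. Nearest is Denton (20).
Return Denton→Oak: 30.
Total = 20 + 3 + 12 + 20 + 30 = 85.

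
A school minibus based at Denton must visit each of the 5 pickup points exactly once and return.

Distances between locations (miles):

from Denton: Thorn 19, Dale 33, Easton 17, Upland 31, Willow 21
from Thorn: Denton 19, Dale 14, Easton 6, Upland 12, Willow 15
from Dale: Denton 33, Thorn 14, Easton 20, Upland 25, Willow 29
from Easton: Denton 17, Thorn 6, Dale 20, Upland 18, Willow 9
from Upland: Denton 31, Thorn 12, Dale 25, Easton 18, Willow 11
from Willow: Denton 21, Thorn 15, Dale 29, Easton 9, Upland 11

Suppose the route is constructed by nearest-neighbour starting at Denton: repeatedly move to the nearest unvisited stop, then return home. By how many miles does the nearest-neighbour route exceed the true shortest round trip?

Denton: Easton=17, Thorn=19, Willow=21, Upland=31, Dale=33 ⇒ Easton
Easton: Thorn=6, Willow=9, Upland=18, Dale=20 ⇒ Thorn
Thorn: Upland=12, Dale=14, Willow=15 ⇒ Upland
Upland: Willow=11, Dale=25 ⇒ Willow
Willow: Dale=29 ⇒ Dale
NN route Denton → Easton → Thorn → Upland → Willow → Dale → Denton costs 108.
Optimal: Denton → Easton → Thorn → Dale → Upland → Willow → Denton costs 94 (by enumerating all 60 distinct tours).
Excess = 108 − 94 = 14.

The nearest-neighbour route is 14 miles longer than optimal.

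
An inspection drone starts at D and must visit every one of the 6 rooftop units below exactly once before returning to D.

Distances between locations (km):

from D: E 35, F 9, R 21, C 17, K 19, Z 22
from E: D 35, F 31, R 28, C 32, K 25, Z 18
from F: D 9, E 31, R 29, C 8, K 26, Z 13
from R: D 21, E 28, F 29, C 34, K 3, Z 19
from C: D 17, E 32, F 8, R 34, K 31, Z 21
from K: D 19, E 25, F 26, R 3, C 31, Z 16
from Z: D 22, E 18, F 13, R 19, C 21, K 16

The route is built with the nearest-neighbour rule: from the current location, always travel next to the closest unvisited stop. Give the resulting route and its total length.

120 km along D → F → C → Z → K → R → E → D.

From D: distances to unvisited — F=9, C=17, K=19, R=21, Z=22, E=35. Nearest is F (9).
From F: distances to unvisited — C=8, Z=13, K=26, R=29, E=31. Nearest is C (8).
From C: distances to unvisited — Z=21, K=31, E=32, R=34. Nearest is Z (21).
From Z: distances to unvisited — K=16, E=18, R=19. Nearest is K (16).
From K: distances to unvisited — R=3, E=25. Nearest is R (3).
From R: distances to unvisited — E=28. Nearest is E (28).
Return E→D: 35.
Total = 9 + 8 + 21 + 16 + 3 + 28 + 35 = 120.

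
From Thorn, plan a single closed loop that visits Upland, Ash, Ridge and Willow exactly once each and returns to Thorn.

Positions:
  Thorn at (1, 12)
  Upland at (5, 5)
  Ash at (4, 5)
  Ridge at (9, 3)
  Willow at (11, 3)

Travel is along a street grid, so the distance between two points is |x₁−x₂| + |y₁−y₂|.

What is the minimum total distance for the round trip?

Minimum total distance: 38.

With 4 stops there are 4!/2 = 12 distinct round trips (a route and its reverse cost the same).
Thorn → Upland → Ash → Ridge → Willow → Thorn: 11+1+7+2+19 = 40
Thorn → Upland → Ash → Willow → Ridge → Thorn: 11+1+9+2+17 = 40
Thorn → Upland → Ridge → Ash → Willow → Thorn: 11+6+7+9+19 = 52
Thorn → Upland → Ridge → Willow → Ash → Thorn: 11+6+2+9+10 = 38
Thorn → Upland → Willow → Ash → Ridge → Thorn: 11+8+9+7+17 = 52
Thorn → Upland → Willow → Ridge → Ash → Thorn: 11+8+2+7+10 = 38
Thorn → Ash → Upland → Ridge → Willow → Thorn: 10+1+6+2+19 = 38
Thorn → Ash → Upland → Willow → Ridge → Thorn: 10+1+8+2+17 = 38
Thorn → Ash → Ridge → Upland → Willow → Thorn: 10+7+6+8+19 = 50
Thorn → Ash → Willow → Upland → Ridge → Thorn: 10+9+8+6+17 = 50
Thorn → Ridge → Upland → Ash → Willow → Thorn: 17+6+1+9+19 = 52
Thorn → Ridge → Ash → Upland → Willow → Thorn: 17+7+1+8+19 = 52
The minimum is 38.
One optimal route: Thorn → Upland → Ridge → Willow → Ash → Thorn (or its reverse).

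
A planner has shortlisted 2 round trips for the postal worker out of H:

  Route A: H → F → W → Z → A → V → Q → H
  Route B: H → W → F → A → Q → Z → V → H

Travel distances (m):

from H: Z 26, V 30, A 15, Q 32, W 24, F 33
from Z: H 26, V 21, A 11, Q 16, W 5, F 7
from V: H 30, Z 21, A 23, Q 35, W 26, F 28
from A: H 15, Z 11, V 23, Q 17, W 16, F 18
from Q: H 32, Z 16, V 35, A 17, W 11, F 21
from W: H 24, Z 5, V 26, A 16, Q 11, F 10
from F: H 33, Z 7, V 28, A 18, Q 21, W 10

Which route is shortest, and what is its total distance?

Route A: 33 + 10 + 5 + 11 + 23 + 35 + 32 = 149
Route B: 24 + 10 + 18 + 17 + 16 + 21 + 30 = 136

136 m — Route B is the shortest.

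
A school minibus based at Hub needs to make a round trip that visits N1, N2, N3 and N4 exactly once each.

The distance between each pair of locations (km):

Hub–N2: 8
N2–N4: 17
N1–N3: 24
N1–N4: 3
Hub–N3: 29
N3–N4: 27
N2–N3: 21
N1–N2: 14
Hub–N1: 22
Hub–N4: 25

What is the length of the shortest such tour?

Hub - N1 - N2 - N3 - N4 - Hub: 22+14+21+27+25 = 109
Hub - N1 - N2 - N4 - N3 - Hub: 22+14+17+27+29 = 109
Hub - N1 - N3 - N2 - N4 - Hub: 22+24+21+17+25 = 109
Hub - N1 - N3 - N4 - N2 - Hub: 22+24+27+17+8 = 98
Hub - N1 - N4 - N2 - N3 - Hub: 22+3+17+21+29 = 92
Hub - N1 - N4 - N3 - N2 - Hub: 22+3+27+21+8 = 81
Hub - N2 - N1 - N3 - N4 - Hub: 8+14+24+27+25 = 98
Hub - N2 - N1 - N4 - N3 - Hub: 8+14+3+27+29 = 81
Hub - N2 - N3 - N1 - N4 - Hub: 8+21+24+3+25 = 81
Hub - N2 - N4 - N1 - N3 - Hub: 8+17+3+24+29 = 81
Hub - N3 - N1 - N2 - N4 - Hub: 29+24+14+17+25 = 109
Hub - N3 - N2 - N1 - N4 - Hub: 29+21+14+3+25 = 92
The minimum is 81.
One optimal route: Hub → N1 → N4 → N3 → N2 → Hub (or its reverse).

81 km — the shortest possible round trip.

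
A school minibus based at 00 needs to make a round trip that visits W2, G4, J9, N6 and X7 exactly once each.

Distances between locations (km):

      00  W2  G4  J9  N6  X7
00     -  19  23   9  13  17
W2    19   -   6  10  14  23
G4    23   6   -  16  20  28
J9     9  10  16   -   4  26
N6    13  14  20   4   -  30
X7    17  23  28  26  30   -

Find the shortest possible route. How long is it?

There are 60 distinct closed tours to check (reversals are equivalent).
00-W2-G4-J9-N6-X7-00: 19+6+16+4+30+17 = 92
00-W2-G4-J9-X7-N6-00: 19+6+16+26+30+13 = 110
00-W2-G4-N6-J9-X7-00: 19+6+20+4+26+17 = 92
00-W2-G4-N6-X7-J9-00: 19+6+20+30+26+9 = 110
00-W2-G4-X7-J9-N6-00: 19+6+28+26+4+13 = 96
00-W2-G4-X7-N6-J9-00: 19+6+28+30+4+9 = 96
00-W2-J9-G4-N6-X7-00: 19+10+16+20+30+17 = 112
00-W2-J9-G4-X7-N6-00: 19+10+16+28+30+13 = 116
00-W2-J9-N6-G4-X7-00: 19+10+4+20+28+17 = 98
00-W2-J9-N6-X7-G4-00: 19+10+4+30+28+23 = 114
00-W2-J9-X7-G4-N6-00: 19+10+26+28+20+13 = 116
00-W2-J9-X7-N6-G4-00: 19+10+26+30+20+23 = 128
00-W2-N6-G4-J9-X7-00: 19+14+20+16+26+17 = 112
00-W2-N6-G4-X7-J9-00: 19+14+20+28+26+9 = 116
… (46 more)
00-J9-N6-W2-G4-X7-00: 9+4+14+6+28+17 = 78  ← best
The minimum is 78.
One optimal route: 00 → J9 → N6 → W2 → G4 → X7 → 00 (or its reverse).

Minimum total distance: 78 km.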